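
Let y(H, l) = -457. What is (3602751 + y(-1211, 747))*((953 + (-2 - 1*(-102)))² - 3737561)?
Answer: -9469537557088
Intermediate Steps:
(3602751 + y(-1211, 747))*((953 + (-2 - 1*(-102)))² - 3737561) = (3602751 - 457)*((953 + (-2 - 1*(-102)))² - 3737561) = 3602294*((953 + (-2 + 102))² - 3737561) = 3602294*((953 + 100)² - 3737561) = 3602294*(1053² - 3737561) = 3602294*(1108809 - 3737561) = 3602294*(-2628752) = -9469537557088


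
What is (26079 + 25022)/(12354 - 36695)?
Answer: -51101/24341 ≈ -2.0994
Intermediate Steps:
(26079 + 25022)/(12354 - 36695) = 51101/(-24341) = 51101*(-1/24341) = -51101/24341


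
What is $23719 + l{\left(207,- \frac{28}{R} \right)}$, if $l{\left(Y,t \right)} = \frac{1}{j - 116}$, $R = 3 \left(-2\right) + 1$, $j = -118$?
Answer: $\frac{5550245}{234} \approx 23719.0$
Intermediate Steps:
$R = -5$ ($R = -6 + 1 = -5$)
$l{\left(Y,t \right)} = - \frac{1}{234}$ ($l{\left(Y,t \right)} = \frac{1}{-118 - 116} = \frac{1}{-234} = - \frac{1}{234}$)
$23719 + l{\left(207,- \frac{28}{R} \right)} = 23719 - \frac{1}{234} = \frac{5550245}{234}$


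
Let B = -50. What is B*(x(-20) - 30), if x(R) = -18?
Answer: 2400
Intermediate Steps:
B*(x(-20) - 30) = -50*(-18 - 30) = -50*(-48) = 2400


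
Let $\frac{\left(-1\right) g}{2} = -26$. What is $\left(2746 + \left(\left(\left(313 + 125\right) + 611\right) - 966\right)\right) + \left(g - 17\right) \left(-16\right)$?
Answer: $2269$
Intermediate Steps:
$g = 52$ ($g = \left(-2\right) \left(-26\right) = 52$)
$\left(2746 + \left(\left(\left(313 + 125\right) + 611\right) - 966\right)\right) + \left(g - 17\right) \left(-16\right) = \left(2746 + \left(\left(\left(313 + 125\right) + 611\right) - 966\right)\right) + \left(52 - 17\right) \left(-16\right) = \left(2746 + \left(\left(438 + 611\right) - 966\right)\right) + 35 \left(-16\right) = \left(2746 + \left(1049 - 966\right)\right) - 560 = \left(2746 + 83\right) - 560 = 2829 - 560 = 2269$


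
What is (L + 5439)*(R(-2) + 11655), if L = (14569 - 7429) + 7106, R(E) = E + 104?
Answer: 231436545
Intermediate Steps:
R(E) = 104 + E
L = 14246 (L = 7140 + 7106 = 14246)
(L + 5439)*(R(-2) + 11655) = (14246 + 5439)*((104 - 2) + 11655) = 19685*(102 + 11655) = 19685*11757 = 231436545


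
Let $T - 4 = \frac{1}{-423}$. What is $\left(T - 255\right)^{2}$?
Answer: $\frac{11272918276}{178929} \approx 63002.0$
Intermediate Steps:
$T = \frac{1691}{423}$ ($T = 4 + \frac{1}{-423} = 4 - \frac{1}{423} = \frac{1691}{423} \approx 3.9976$)
$\left(T - 255\right)^{2} = \left(\frac{1691}{423} - 255\right)^{2} = \left(- \frac{106174}{423}\right)^{2} = \frac{11272918276}{178929}$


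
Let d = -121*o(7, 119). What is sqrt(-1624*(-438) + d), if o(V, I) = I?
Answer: sqrt(696913) ≈ 834.81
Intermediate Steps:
d = -14399 (d = -121*119 = -14399)
sqrt(-1624*(-438) + d) = sqrt(-1624*(-438) - 14399) = sqrt(711312 - 14399) = sqrt(696913)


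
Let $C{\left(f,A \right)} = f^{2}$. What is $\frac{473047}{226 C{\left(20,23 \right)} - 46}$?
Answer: $\frac{473047}{90354} \approx 5.2355$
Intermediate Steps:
$\frac{473047}{226 C{\left(20,23 \right)} - 46} = \frac{473047}{226 \cdot 20^{2} - 46} = \frac{473047}{226 \cdot 400 - 46} = \frac{473047}{90400 - 46} = \frac{473047}{90354}$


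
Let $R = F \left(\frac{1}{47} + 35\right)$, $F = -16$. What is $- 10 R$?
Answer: $\frac{263360}{47} \approx 5603.4$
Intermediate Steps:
$R = - \frac{26336}{47}$ ($R = - 16 \left(\frac{1}{47} + 35\right) = \left(-16\right) \frac{1646}{47} = - \frac{26336}{47} \approx -560.34$)
$- 10 R = \left(-10\right) \left(- \frac{26336}{47}\right) = \frac{263360}{47}$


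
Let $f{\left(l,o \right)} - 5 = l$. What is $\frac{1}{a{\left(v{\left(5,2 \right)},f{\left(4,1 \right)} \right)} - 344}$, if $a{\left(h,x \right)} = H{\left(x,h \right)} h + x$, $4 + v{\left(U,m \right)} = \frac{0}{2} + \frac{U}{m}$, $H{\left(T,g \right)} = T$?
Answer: $- \frac{2}{697} \approx -0.0028694$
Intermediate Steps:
$f{\left(l,o \right)} = 5 + l$
$v{\left(U,m \right)} = -4 + \frac{U}{m}$ ($v{\left(U,m \right)} = -4 + \left(\frac{0}{2} + \frac{U}{m}\right) = -4 + \left(0 \cdot \frac{1}{2} + \frac{U}{m}\right) = -4 + \left(0 + \frac{U}{m}\right) = -4 + \frac{U}{m}$)
$a{\left(h,x \right)} = x + h x$ ($a{\left(h,x \right)} = x h + x = h x + x = x + h x$)
$\frac{1}{a{\left(v{\left(5,2 \right)},f{\left(4,1 \right)} \right)} - 344} = \frac{1}{\left(5 + 4\right) \left(1 - \left(4 - \frac{5}{2}\right)\right) - 344} = \frac{1}{9 \left(1 + \left(-4 + 5 \cdot \frac{1}{2}\right)\right) - 344} = \frac{1}{9 \left(1 + \left(-4 + \frac{5}{2}\right)\right) - 344} = \frac{1}{9 \left(1 - \frac{3}{2}\right) - 344} = \frac{1}{9 \left(- \frac{1}{2}\right) - 344} = \frac{1}{- \frac{9}{2} - 344} = \frac{1}{- \frac{697}{2}} = - \frac{2}{697}$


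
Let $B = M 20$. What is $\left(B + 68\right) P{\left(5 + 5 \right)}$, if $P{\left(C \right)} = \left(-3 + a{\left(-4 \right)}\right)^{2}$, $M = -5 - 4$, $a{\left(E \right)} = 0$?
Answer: $-1008$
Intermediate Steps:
$M = -9$
$P{\left(C \right)} = 9$ ($P{\left(C \right)} = \left(-3 + 0\right)^{2} = \left(-3\right)^{2} = 9$)
$B = -180$ ($B = \left(-9\right) 20 = -180$)
$\left(B + 68\right) P{\left(5 + 5 \right)} = \left(-180 + 68\right) 9 = \left(-112\right) 9 = -1008$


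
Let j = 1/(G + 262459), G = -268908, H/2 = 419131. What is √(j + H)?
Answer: 3*√3873664678557/6449 ≈ 915.57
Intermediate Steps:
H = 838262 (H = 2*419131 = 838262)
j = -1/6449 (j = 1/(-268908 + 262459) = 1/(-6449) = -1/6449 ≈ -0.00015506)
√(j + H) = √(-1/6449 + 838262) = √(5405951637/6449) = 3*√3873664678557/6449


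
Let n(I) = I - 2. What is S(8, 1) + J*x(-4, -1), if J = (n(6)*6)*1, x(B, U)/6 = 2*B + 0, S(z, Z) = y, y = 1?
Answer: -1151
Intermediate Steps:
n(I) = -2 + I
S(z, Z) = 1
x(B, U) = 12*B (x(B, U) = 6*(2*B + 0) = 6*(2*B) = 12*B)
J = 24 (J = ((-2 + 6)*6)*1 = (4*6)*1 = 24*1 = 24)
S(8, 1) + J*x(-4, -1) = 1 + 24*(12*(-4)) = 1 + 24*(-48) = 1 - 1152 = -1151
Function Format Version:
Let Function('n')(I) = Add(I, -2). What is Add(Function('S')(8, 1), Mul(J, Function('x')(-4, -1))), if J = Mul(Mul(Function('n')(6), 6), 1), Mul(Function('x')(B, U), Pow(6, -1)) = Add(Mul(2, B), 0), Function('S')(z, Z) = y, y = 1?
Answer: -1151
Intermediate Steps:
Function('n')(I) = Add(-2, I)
Function('S')(z, Z) = 1
Function('x')(B, U) = Mul(12, B) (Function('x')(B, U) = Mul(6, Add(Mul(2, B), 0)) = Mul(6, Mul(2, B)) = Mul(12, B))
J = 24 (J = Mul(Mul(Add(-2, 6), 6), 1) = Mul(Mul(4, 6), 1) = Mul(24, 1) = 24)
Add(Function('S')(8, 1), Mul(J, Function('x')(-4, -1))) = Add(1, Mul(24, Mul(12, -4))) = Add(1, Mul(24, -48)) = Add(1, -1152) = -1151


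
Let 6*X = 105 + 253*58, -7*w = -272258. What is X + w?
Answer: 248143/6 ≈ 41357.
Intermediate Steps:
w = 38894 (w = -1/7*(-272258) = 38894)
X = 14779/6 (X = (105 + 253*58)/6 = (105 + 14674)/6 = (1/6)*14779 = 14779/6 ≈ 2463.2)
X + w = 14779/6 + 38894 = 248143/6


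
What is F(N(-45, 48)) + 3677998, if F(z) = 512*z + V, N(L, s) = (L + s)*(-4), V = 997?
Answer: 3672851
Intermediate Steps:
N(L, s) = -4*L - 4*s
F(z) = 997 + 512*z (F(z) = 512*z + 997 = 997 + 512*z)
F(N(-45, 48)) + 3677998 = (997 + 512*(-4*(-45) - 4*48)) + 3677998 = (997 + 512*(180 - 192)) + 3677998 = (997 + 512*(-12)) + 3677998 = (997 - 6144) + 3677998 = -5147 + 3677998 = 3672851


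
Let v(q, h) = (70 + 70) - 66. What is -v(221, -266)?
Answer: -74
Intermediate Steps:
v(q, h) = 74 (v(q, h) = 140 - 66 = 74)
-v(221, -266) = -1*74 = -74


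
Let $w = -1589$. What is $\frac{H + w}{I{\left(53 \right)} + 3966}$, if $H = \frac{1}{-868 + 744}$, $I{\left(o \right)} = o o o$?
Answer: $- \frac{197037}{18952532} \approx -0.010396$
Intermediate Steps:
$I{\left(o \right)} = o^{3}$ ($I{\left(o \right)} = o^{2} o = o^{3}$)
$H = - \frac{1}{124}$ ($H = \frac{1}{-124} = - \frac{1}{124} \approx -0.0080645$)
$\frac{H + w}{I{\left(53 \right)} + 3966} = \frac{- \frac{1}{124} - 1589}{53^{3} + 3966} = - \frac{197037}{124 \left(148877 + 3966\right)} = - \frac{197037}{124 \cdot 152843} = \left(- \frac{197037}{124}\right) \frac{1}{152843} = - \frac{197037}{18952532}$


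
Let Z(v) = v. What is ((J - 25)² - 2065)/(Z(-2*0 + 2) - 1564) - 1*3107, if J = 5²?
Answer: -4851069/1562 ≈ -3105.7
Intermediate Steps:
J = 25
((J - 25)² - 2065)/(Z(-2*0 + 2) - 1564) - 1*3107 = ((25 - 25)² - 2065)/((-2*0 + 2) - 1564) - 1*3107 = (0² - 2065)/((0 + 2) - 1564) - 3107 = (0 - 2065)/(2 - 1564) - 3107 = -2065/(-1562) - 3107 = -2065*(-1/1562) - 3107 = 2065/1562 - 3107 = -4851069/1562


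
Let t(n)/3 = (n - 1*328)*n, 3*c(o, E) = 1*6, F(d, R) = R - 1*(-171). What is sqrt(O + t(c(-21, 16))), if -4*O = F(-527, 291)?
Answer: I*sqrt(8286)/2 ≈ 45.514*I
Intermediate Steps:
F(d, R) = 171 + R (F(d, R) = R + 171 = 171 + R)
O = -231/2 (O = -(171 + 291)/4 = -1/4*462 = -231/2 ≈ -115.50)
c(o, E) = 2 (c(o, E) = (1*6)/3 = (1/3)*6 = 2)
t(n) = 3*n*(-328 + n) (t(n) = 3*((n - 1*328)*n) = 3*((n - 328)*n) = 3*((-328 + n)*n) = 3*(n*(-328 + n)) = 3*n*(-328 + n))
sqrt(O + t(c(-21, 16))) = sqrt(-231/2 + 3*2*(-328 + 2)) = sqrt(-231/2 + 3*2*(-326)) = sqrt(-231/2 - 1956) = sqrt(-4143/2) = I*sqrt(8286)/2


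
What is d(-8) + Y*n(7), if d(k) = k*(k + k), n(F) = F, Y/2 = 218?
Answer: 3180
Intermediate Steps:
Y = 436 (Y = 2*218 = 436)
d(k) = 2*k² (d(k) = k*(2*k) = 2*k²)
d(-8) + Y*n(7) = 2*(-8)² + 436*7 = 2*64 + 3052 = 128 + 3052 = 3180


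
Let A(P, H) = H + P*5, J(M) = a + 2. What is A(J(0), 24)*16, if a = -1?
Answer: 464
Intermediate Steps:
J(M) = 1 (J(M) = -1 + 2 = 1)
A(P, H) = H + 5*P
A(J(0), 24)*16 = (24 + 5*1)*16 = (24 + 5)*16 = 29*16 = 464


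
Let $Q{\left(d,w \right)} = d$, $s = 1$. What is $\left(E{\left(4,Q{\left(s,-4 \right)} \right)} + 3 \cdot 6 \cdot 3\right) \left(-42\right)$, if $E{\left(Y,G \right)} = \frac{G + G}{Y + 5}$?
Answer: $- \frac{6832}{3} \approx -2277.3$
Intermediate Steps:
$E{\left(Y,G \right)} = \frac{2 G}{5 + Y}$
$\left(E{\left(4,Q{\left(s,-4 \right)} \right)} + 3 \cdot 6 \cdot 3\right) \left(-42\right) = \left(2 \cdot 1 \frac{1}{5 + 4} + 3 \cdot 6 \cdot 3\right) \left(-42\right) = \left(2 \cdot 1 \cdot \frac{1}{9} + 18 \cdot 3\right) \left(-42\right) = \left(2 \cdot 1 \cdot \frac{1}{9} + 54\right) \left(-42\right) = \left(\frac{2}{9} + 54\right) \left(-42\right) = \frac{488}{9} \left(-42\right) = - \frac{6832}{3}$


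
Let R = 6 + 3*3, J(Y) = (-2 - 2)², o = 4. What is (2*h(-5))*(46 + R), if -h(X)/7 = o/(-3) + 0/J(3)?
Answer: 3416/3 ≈ 1138.7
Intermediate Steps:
J(Y) = 16 (J(Y) = (-4)² = 16)
R = 15 (R = 6 + 9 = 15)
h(X) = 28/3 (h(X) = -7*(4/(-3) + 0/16) = -7*(4*(-⅓) + 0*(1/16)) = -7*(-4/3 + 0) = -7*(-4/3) = 28/3)
(2*h(-5))*(46 + R) = (2*(28/3))*(46 + 15) = (56/3)*61 = 3416/3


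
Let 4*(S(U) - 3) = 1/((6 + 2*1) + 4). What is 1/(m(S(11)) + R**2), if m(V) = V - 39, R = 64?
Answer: 48/194881 ≈ 0.00024630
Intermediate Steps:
S(U) = 145/48 (S(U) = 3 + 1/(4*((6 + 2*1) + 4)) = 3 + 1/(4*((6 + 2) + 4)) = 3 + 1/(4*(8 + 4)) = 3 + (1/4)/12 = 3 + (1/4)*(1/12) = 3 + 1/48 = 145/48)
m(V) = -39 + V
1/(m(S(11)) + R**2) = 1/((-39 + 145/48) + 64**2) = 1/(-1727/48 + 4096) = 1/(194881/48) = 48/194881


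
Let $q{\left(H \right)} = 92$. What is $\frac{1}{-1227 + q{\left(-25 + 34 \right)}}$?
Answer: $- \frac{1}{1135} \approx -0.00088106$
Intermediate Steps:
$\frac{1}{-1227 + q{\left(-25 + 34 \right)}} = \frac{1}{-1227 + 92} = \frac{1}{-1135} = - \frac{1}{1135}$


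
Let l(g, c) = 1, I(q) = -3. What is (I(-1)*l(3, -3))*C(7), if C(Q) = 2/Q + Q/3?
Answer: -55/7 ≈ -7.8571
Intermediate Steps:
C(Q) = 2/Q + Q/3 (C(Q) = 2/Q + Q*(⅓) = 2/Q + Q/3)
(I(-1)*l(3, -3))*C(7) = (-3*1)*(2/7 + (⅓)*7) = -3*(2*(⅐) + 7/3) = -3*(2/7 + 7/3) = -3*55/21 = -55/7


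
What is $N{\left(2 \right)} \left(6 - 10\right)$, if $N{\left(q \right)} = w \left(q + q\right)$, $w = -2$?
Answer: $32$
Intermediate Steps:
$N{\left(q \right)} = - 4 q$ ($N{\left(q \right)} = - 2 \left(q + q\right) = - 2 \cdot 2 q = - 4 q$)
$N{\left(2 \right)} \left(6 - 10\right) = \left(-4\right) 2 \left(6 - 10\right) = \left(-8\right) \left(-4\right) = 32$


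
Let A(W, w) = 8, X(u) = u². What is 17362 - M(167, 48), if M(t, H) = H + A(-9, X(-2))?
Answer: 17306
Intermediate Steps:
M(t, H) = 8 + H (M(t, H) = H + 8 = 8 + H)
17362 - M(167, 48) = 17362 - (8 + 48) = 17362 - 1*56 = 17362 - 56 = 17306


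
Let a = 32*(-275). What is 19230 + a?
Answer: 10430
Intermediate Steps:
a = -8800
19230 + a = 19230 - 8800 = 10430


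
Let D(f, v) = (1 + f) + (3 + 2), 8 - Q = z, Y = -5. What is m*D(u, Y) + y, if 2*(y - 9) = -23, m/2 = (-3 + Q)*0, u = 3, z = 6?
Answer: -5/2 ≈ -2.5000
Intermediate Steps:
Q = 2 (Q = 8 - 1*6 = 8 - 6 = 2)
D(f, v) = 6 + f (D(f, v) = (1 + f) + 5 = 6 + f)
m = 0 (m = 2*((-3 + 2)*0) = 2*(-1*0) = 2*0 = 0)
y = -5/2 (y = 9 + (½)*(-23) = 9 - 23/2 = -5/2 ≈ -2.5000)
m*D(u, Y) + y = 0*(6 + 3) - 5/2 = 0*9 - 5/2 = 0 - 5/2 = -5/2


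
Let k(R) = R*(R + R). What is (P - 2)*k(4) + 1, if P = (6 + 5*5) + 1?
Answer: 961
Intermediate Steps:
k(R) = 2*R² (k(R) = R*(2*R) = 2*R²)
P = 32 (P = (6 + 25) + 1 = 31 + 1 = 32)
(P - 2)*k(4) + 1 = (32 - 2)*(2*4²) + 1 = 30*(2*16) + 1 = 30*32 + 1 = 960 + 1 = 961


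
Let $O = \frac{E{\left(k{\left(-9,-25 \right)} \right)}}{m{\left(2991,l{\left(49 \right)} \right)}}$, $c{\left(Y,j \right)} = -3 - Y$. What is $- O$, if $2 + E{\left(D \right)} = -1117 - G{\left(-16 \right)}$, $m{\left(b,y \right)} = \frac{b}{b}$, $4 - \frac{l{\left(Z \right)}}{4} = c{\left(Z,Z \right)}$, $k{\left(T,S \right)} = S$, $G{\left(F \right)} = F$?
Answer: $1103$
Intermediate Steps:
$l{\left(Z \right)} = 28 + 4 Z$ ($l{\left(Z \right)} = 16 - 4 \left(-3 - Z\right) = 16 + \left(12 + 4 Z\right) = 28 + 4 Z$)
$m{\left(b,y \right)} = 1$
$E{\left(D \right)} = -1103$ ($E{\left(D \right)} = -2 - 1101 = -1103$)
$O = -1103$ ($O = - \frac{1103}{1} = \left(-1103\right) 1 = -1103$)
$- O = \left(-1\right) \left(-1103\right) = 1103$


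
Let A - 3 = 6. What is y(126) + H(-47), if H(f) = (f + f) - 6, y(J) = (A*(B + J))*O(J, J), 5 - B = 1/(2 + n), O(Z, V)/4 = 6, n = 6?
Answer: 28169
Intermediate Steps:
A = 9 (A = 3 + 6 = 9)
O(Z, V) = 24 (O(Z, V) = 4*6 = 24)
B = 39/8 (B = 5 - 1/(2 + 6) = 5 - 1/8 = 39/8 ≈ 4.8750)
y(J) = 1053 + 216*J (y(J) = (9*(39/8 + J))*24 = (351/8 + 9*J)*24 = 1053 + 216*J)
H(f) = -6 + 2*f (H(f) = 2*f - 6 = -6 + 2*f)
y(126) + H(-47) = (1053 + 216*126) + (-6 + 2*(-47)) = (1053 + 27216) + (-6 - 94) = 28269 - 100 = 28169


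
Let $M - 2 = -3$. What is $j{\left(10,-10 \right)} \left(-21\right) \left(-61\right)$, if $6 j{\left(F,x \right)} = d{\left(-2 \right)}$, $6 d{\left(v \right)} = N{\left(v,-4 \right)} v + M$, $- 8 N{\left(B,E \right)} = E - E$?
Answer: $- \frac{427}{12} \approx -35.583$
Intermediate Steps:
$N{\left(B,E \right)} = 0$ ($N{\left(B,E \right)} = - \frac{E - E}{8} = \left(- \frac{1}{8}\right) 0 = 0$)
$M = -1$ ($M = 2 - 3 = -1$)
$d{\left(v \right)} = - \frac{1}{6}$ ($d{\left(v \right)} = \frac{0 v - 1}{6} = \frac{0 - 1}{6} = \frac{1}{6} \left(-1\right) = - \frac{1}{6}$)
$j{\left(F,x \right)} = - \frac{1}{36}$ ($j{\left(F,x \right)} = \frac{1}{6} \left(- \frac{1}{6}\right) = - \frac{1}{36}$)
$j{\left(10,-10 \right)} \left(-21\right) \left(-61\right) = \left(- \frac{1}{36}\right) \left(-21\right) \left(-61\right) = \frac{7}{12} \left(-61\right) = - \frac{427}{12}$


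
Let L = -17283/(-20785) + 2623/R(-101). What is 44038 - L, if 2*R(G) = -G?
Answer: 92337529137/2099285 ≈ 43985.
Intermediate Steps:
R(G) = -G/2 (R(G) = (-G)/2 = -G/2)
L = 110783693/2099285 (L = -17283/(-20785) + 2623/((-1/2*(-101))) = -17283*(-1/20785) + 2623/(101/2) = 17283/20785 + 2623*(2/101) = 17283/20785 + 5246/101 = 110783693/2099285 ≈ 52.772)
44038 - L = 44038 - 1*110783693/2099285 = 44038 - 110783693/2099285 = 92337529137/2099285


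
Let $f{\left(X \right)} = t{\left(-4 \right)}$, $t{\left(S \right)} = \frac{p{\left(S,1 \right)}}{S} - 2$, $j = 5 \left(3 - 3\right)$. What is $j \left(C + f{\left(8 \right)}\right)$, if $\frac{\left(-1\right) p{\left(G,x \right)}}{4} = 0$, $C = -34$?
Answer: $0$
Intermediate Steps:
$p{\left(G,x \right)} = 0$ ($p{\left(G,x \right)} = \left(-4\right) 0 = 0$)
$j = 0$ ($j = 5 \cdot 0 = 0$)
$t{\left(S \right)} = -2$ ($t{\left(S \right)} = \frac{0}{S} - 2 = 0 - 2 = -2$)
$f{\left(X \right)} = -2$
$j \left(C + f{\left(8 \right)}\right) = 0 \left(-34 - 2\right) = 0 \left(-36\right) = 0$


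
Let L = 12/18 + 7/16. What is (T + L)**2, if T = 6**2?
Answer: 3171961/2304 ≈ 1376.7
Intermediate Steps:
T = 36
L = 53/48 (L = 12*(1/18) + 7*(1/16) = 2/3 + 7/16 = 53/48 ≈ 1.1042)
(T + L)**2 = (36 + 53/48)**2 = (1781/48)**2 = 3171961/2304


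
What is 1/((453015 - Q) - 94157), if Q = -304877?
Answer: 1/663735 ≈ 1.5066e-6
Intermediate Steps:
1/((453015 - Q) - 94157) = 1/((453015 - 1*(-304877)) - 94157) = 1/((453015 + 304877) - 94157) = 1/(757892 - 94157) = 1/663735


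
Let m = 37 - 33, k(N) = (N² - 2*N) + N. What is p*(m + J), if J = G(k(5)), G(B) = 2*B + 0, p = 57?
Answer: 2508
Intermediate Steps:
k(N) = N² - N
G(B) = 2*B
m = 4
J = 40 (J = 2*(5*(-1 + 5)) = 2*(5*4) = 2*20 = 40)
p*(m + J) = 57*(4 + 40) = 57*44 = 2508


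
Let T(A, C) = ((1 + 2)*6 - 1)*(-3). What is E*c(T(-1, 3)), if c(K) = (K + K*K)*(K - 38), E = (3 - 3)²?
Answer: 0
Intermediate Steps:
T(A, C) = -51 (T(A, C) = (3*6 - 1)*(-3) = (18 - 1)*(-3) = 17*(-3) = -51)
E = 0 (E = 0² = 0)
c(K) = (-38 + K)*(K + K²) (c(K) = (K + K²)*(-38 + K) = (-38 + K)*(K + K²))
E*c(T(-1, 3)) = 0*(-51*(-38 + (-51)² - 37*(-51))) = 0*(-51*(-38 + 2601 + 1887)) = 0*(-51*4450) = 0*(-226950) = 0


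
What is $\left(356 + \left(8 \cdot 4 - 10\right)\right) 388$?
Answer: $146664$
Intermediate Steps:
$\left(356 + \left(8 \cdot 4 - 10\right)\right) 388 = \left(356 + \left(32 - 10\right)\right) 388 = \left(356 + 22\right) 388 = 378 \cdot 388 = 146664$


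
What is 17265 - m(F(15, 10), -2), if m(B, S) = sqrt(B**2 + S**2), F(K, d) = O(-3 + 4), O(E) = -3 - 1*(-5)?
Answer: 17265 - 2*sqrt(2) ≈ 17262.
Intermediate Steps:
O(E) = 2 (O(E) = -3 + 5 = 2)
F(K, d) = 2
17265 - m(F(15, 10), -2) = 17265 - sqrt(2**2 + (-2)**2) = 17265 - sqrt(4 + 4) = 17265 - sqrt(8) = 17265 - 2*sqrt(2)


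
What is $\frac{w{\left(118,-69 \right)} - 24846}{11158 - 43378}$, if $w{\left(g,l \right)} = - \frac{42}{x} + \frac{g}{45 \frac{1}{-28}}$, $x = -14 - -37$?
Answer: $\frac{6448373}{8336925} \approx 0.77347$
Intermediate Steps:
$x = 23$ ($x = -14 + 37 = 23$)
$w{\left(g,l \right)} = - \frac{42}{23} - \frac{28 g}{45}$ ($w{\left(g,l \right)} = - \frac{42}{23} + \frac{g}{45 \frac{1}{-28}} = \left(-42\right) \frac{1}{23} + \frac{g}{45 \left(- \frac{1}{28}\right)} = - \frac{42}{23} + \frac{g}{- \frac{45}{28}} = - \frac{42}{23} + g \left(- \frac{28}{45}\right) = - \frac{42}{23} - \frac{28 g}{45}$)
$\frac{w{\left(118,-69 \right)} - 24846}{11158 - 43378} = \frac{\left(- \frac{42}{23} - \frac{3304}{45}\right) - 24846}{11158 - 43378} = \frac{\left(- \frac{42}{23} - \frac{3304}{45}\right) - 24846}{-32220} = \left(- \frac{77882}{1035} - 24846\right) \left(- \frac{1}{32220}\right) = \left(- \frac{25793492}{1035}\right) \left(- \frac{1}{32220}\right) = \frac{6448373}{8336925}$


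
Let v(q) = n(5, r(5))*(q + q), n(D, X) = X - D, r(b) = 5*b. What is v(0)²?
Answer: 0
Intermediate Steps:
v(q) = 40*q (v(q) = (5*5 - 1*5)*(q + q) = (25 - 5)*(2*q) = 20*(2*q) = 40*q)
v(0)² = (40*0)² = 0² = 0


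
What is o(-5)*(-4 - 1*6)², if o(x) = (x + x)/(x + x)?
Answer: 100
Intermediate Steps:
o(x) = 1 (o(x) = (2*x)/((2*x)) = (2*x)*(1/(2*x)) = 1)
o(-5)*(-4 - 1*6)² = 1*(-4 - 1*6)² = 1*(-4 - 6)² = 1*(-10)² = 1*100 = 100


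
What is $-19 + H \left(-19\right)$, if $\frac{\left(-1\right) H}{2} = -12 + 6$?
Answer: $-247$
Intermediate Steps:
$H = 12$ ($H = - 2 \left(-12 + 6\right) = \left(-2\right) \left(-6\right) = 12$)
$-19 + H \left(-19\right) = -19 + 12 \left(-19\right) = -19 - 228 = -247$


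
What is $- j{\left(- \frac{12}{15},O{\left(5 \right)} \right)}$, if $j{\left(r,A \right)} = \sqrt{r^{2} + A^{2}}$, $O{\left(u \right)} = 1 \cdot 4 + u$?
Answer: $- \frac{\sqrt{2041}}{5} \approx -9.0355$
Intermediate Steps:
$O{\left(u \right)} = 4 + u$
$j{\left(r,A \right)} = \sqrt{A^{2} + r^{2}}$
$- j{\left(- \frac{12}{15},O{\left(5 \right)} \right)} = - \sqrt{\left(4 + 5\right)^{2} + \left(- \frac{12}{15}\right)^{2}} = - \sqrt{9^{2} + \left(\left(-12\right) \frac{1}{15}\right)^{2}} = - \sqrt{81 + \left(- \frac{4}{5}\right)^{2}} = - \sqrt{81 + \frac{16}{25}} = - \sqrt{\frac{2041}{25}} = - \frac{\sqrt{2041}}{5}$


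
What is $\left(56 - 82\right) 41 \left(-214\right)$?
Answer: $228124$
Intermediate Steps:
$\left(56 - 82\right) 41 \left(-214\right) = \left(-26\right) 41 \left(-214\right) = \left(-1066\right) \left(-214\right) = 228124$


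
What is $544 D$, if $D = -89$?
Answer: $-48416$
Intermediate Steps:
$544 D = 544 \left(-89\right) = -48416$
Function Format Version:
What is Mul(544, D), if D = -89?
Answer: -48416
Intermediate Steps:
Mul(544, D) = Mul(544, -89) = -48416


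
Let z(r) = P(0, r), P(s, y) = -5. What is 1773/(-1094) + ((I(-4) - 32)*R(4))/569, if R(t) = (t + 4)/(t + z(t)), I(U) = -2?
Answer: -711269/622486 ≈ -1.1426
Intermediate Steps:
z(r) = -5
R(t) = (4 + t)/(-5 + t) (R(t) = (t + 4)/(t - 5) = (4 + t)/(-5 + t))
1773/(-1094) + ((I(-4) - 32)*R(4))/569 = 1773/(-1094) + ((-2 - 32)*((4 + 4)/(-5 + 4)))/569 = 1773*(-1/1094) - 34*8/(-1)*(1/569) = -1773/1094 - (-34)*8*(1/569) = -1773/1094 - 34*(-8)*(1/569) = -1773/1094 + 272*(1/569) = -1773/1094 + 272/569 = -711269/622486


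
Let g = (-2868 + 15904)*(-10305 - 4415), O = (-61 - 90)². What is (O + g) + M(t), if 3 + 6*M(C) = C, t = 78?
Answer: -383734213/2 ≈ -1.9187e+8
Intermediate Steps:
M(C) = -½ + C/6
O = 22801 (O = (-151)² = 22801)
g = -191889920 (g = 13036*(-14720) = -191889920)
(O + g) + M(t) = (22801 - 191889920) + (-½ + (⅙)*78) = -191867119 + (-½ + 13) = -191867119 + 25/2 = -383734213/2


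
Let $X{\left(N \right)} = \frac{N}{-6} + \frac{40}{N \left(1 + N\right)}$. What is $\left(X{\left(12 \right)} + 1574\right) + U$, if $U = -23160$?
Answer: $- \frac{841922}{39} \approx -21588.0$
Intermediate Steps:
$X{\left(N \right)} = - \frac{N}{6} + \frac{40}{N \left(1 + N\right)}$ ($X{\left(N \right)} = N \left(- \frac{1}{6}\right) + 40 \frac{1}{N \left(1 + N\right)} = - \frac{N}{6} + \frac{40}{N \left(1 + N\right)}$)
$\left(X{\left(12 \right)} + 1574\right) + U = \left(\frac{240 - 12^{2} - 12^{3}}{6 \cdot 12 \left(1 + 12\right)} + 1574\right) - 23160 = \left(\frac{1}{6} \cdot \frac{1}{12} \cdot \frac{1}{13} \left(240 - 144 - 1728\right) + 1574\right) - 23160 = \left(\frac{1}{6} \cdot \frac{1}{12} \cdot \frac{1}{13} \left(-1632\right) + 1574\right) - 23160 = \left(- \frac{68}{39} + 1574\right) - 23160 = \frac{61318}{39} - 23160 = - \frac{841922}{39}$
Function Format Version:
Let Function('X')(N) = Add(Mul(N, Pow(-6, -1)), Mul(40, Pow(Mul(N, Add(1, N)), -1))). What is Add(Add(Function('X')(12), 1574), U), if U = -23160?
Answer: Rational(-841922, 39) ≈ -21588.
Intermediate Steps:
Function('X')(N) = Add(Mul(Rational(-1, 6), N), Mul(40, Pow(N, -1), Pow(Add(1, N), -1))) (Function('X')(N) = Add(Mul(N, Rational(-1, 6)), Mul(40, Mul(Pow(N, -1), Pow(Add(1, N), -1)))) = Add(Mul(Rational(-1, 6), N), Mul(40, Pow(N, -1), Pow(Add(1, N), -1))))
Add(Add(Function('X')(12), 1574), U) = Add(Add(Mul(Rational(1, 6), Pow(12, -1), Pow(Add(1, 12), -1), Add(240, Mul(-1, Pow(12, 2)), Mul(-1, Pow(12, 3)))), 1574), -23160) = Add(Add(Mul(Rational(1, 6), Rational(1, 12), Pow(13, -1), Add(240, Mul(-1, 144), Mul(-1, 1728))), 1574), -23160) = Add(Add(Mul(Rational(1, 6), Rational(1, 12), Rational(1, 13), Add(240, -144, -1728)), 1574), -23160) = Add(Add(Mul(Rational(1, 6), Rational(1, 12), Rational(1, 13), -1632), 1574), -23160) = Add(Add(Rational(-68, 39), 1574), -23160) = Add(Rational(61318, 39), -23160) = Rational(-841922, 39)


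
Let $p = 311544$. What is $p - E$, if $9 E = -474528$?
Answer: $\frac{1092808}{3} \approx 3.6427 \cdot 10^{5}$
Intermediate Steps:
$E = - \frac{158176}{3}$ ($E = \frac{1}{9} \left(-474528\right) = - \frac{158176}{3} \approx -52725.0$)
$p - E = 311544 - - \frac{158176}{3} = 311544 + \frac{158176}{3} = \frac{1092808}{3}$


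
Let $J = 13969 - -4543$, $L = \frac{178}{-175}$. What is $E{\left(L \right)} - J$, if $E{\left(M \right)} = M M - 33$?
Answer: $- \frac{567908941}{30625} \approx -18544.0$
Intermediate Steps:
$L = - \frac{178}{175}$ ($L = 178 \left(- \frac{1}{175}\right) = - \frac{178}{175} \approx -1.0171$)
$E{\left(M \right)} = -33 + M^{2}$ ($E{\left(M \right)} = M^{2} - 33 = -33 + M^{2}$)
$J = 18512$ ($J = 13969 + 4543 = 18512$)
$E{\left(L \right)} - J = \left(-33 + \left(- \frac{178}{175}\right)^{2}\right) - 18512 = \left(-33 + \frac{31684}{30625}\right) - 18512 = - \frac{978941}{30625} - 18512 = - \frac{567908941}{30625}$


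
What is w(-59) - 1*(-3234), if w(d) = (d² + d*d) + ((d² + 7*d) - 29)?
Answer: 13235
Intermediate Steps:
w(d) = -29 + 3*d² + 7*d (w(d) = (d² + d²) + (-29 + d² + 7*d) = 2*d² + (-29 + d² + 7*d) = -29 + 3*d² + 7*d)
w(-59) - 1*(-3234) = (-29 + 3*(-59)² + 7*(-59)) - 1*(-3234) = (-29 + 3*3481 - 413) + 3234 = (-29 + 10443 - 413) + 3234 = 10001 + 3234 = 13235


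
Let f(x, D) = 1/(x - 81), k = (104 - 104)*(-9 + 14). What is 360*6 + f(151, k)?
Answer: 151201/70 ≈ 2160.0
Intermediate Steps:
k = 0 (k = 0*5 = 0)
f(x, D) = 1/(-81 + x)
360*6 + f(151, k) = 360*6 + 1/(-81 + 151) = 2160 + 1/70 = 151201/70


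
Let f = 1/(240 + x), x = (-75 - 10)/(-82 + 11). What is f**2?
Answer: 5041/293265625 ≈ 1.7189e-5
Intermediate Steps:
x = 85/71 (x = -85/(-71) = -85*(-1/71) = 85/71 ≈ 1.1972)
f = 71/17125 (f = 1/(240 + 85/71) = 1/(17125/71) = 71/17125 ≈ 0.0041460)
f**2 = (71/17125)**2 = 5041/293265625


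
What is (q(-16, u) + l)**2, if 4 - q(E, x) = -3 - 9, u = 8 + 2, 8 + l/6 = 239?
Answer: 1965604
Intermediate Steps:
l = 1386 (l = -48 + 6*239 = -48 + 1434 = 1386)
u = 10
q(E, x) = 16 (q(E, x) = 4 - (-3 - 9) = 4 - 1*(-12) = 4 + 12 = 16)
(q(-16, u) + l)**2 = (16 + 1386)**2 = 1402**2 = 1965604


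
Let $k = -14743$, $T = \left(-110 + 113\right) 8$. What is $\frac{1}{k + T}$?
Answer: $- \frac{1}{14719} \approx -6.7939 \cdot 10^{-5}$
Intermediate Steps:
$T = 24$ ($T = 3 \cdot 8 = 24$)
$\frac{1}{k + T} = \frac{1}{-14743 + 24} = \frac{1}{-14719} = - \frac{1}{14719}$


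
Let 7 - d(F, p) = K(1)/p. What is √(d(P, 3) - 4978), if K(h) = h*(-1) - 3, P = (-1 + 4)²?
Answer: I*√44727/3 ≈ 70.496*I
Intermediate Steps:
P = 9 (P = 3² = 9)
K(h) = -3 - h (K(h) = -h - 3 = -3 - h)
d(F, p) = 7 + 4/p (d(F, p) = 7 - (-3 - 1*1)/p = 7 - (-3 - 1)/p = 7 - (-4)/p = 7 + 4/p)
√(d(P, 3) - 4978) = √((7 + 4/3) - 4978) = √(25/3 - 4978) = √(-14909/3) = I*√44727/3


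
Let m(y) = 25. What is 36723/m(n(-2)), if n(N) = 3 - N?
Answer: 36723/25 ≈ 1468.9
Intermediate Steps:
36723/m(n(-2)) = 36723/25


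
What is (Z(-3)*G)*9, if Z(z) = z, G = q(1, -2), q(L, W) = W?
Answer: 54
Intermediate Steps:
G = -2
(Z(-3)*G)*9 = -3*(-2)*9 = 6*9 = 54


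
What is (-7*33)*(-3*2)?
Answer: 1386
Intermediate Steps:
(-7*33)*(-3*2) = -231*(-6) = 1386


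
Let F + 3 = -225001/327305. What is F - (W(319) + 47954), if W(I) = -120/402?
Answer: -1051678443262/21929435 ≈ -47957.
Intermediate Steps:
W(I) = -20/67 (W(I) = -120*1/402 = -20/67)
F = -1206916/327305 (F = -3 - 225001/327305 = -1206916/327305 ≈ -3.6874)
F - (W(319) + 47954) = -1206916/327305 - (-20/67 + 47954) = -1206916/327305 - 1*3212898/67 = -1206916/327305 - 3212898/67 = -1051678443262/21929435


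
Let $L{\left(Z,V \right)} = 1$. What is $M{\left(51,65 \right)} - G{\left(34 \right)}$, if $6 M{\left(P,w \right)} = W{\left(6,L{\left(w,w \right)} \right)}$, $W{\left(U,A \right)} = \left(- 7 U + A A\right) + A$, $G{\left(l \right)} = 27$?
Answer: $- \frac{101}{3} \approx -33.667$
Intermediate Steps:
$W{\left(U,A \right)} = A + A^{2} - 7 U$ ($W{\left(U,A \right)} = \left(- 7 U + A^{2}\right) + A = \left(A^{2} - 7 U\right) + A = A + A^{2} - 7 U$)
$M{\left(P,w \right)} = - \frac{20}{3}$ ($M{\left(P,w \right)} = \frac{1 + 1^{2} - 42}{6} = \frac{1 + 1 - 42}{6} = \frac{1}{6} \left(-40\right) = - \frac{20}{3}$)
$M{\left(51,65 \right)} - G{\left(34 \right)} = - \frac{20}{3} - 27 = - \frac{101}{3}$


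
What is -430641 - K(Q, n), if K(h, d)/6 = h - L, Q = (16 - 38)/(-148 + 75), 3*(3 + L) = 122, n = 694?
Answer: -31420427/73 ≈ -4.3042e+5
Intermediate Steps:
L = 113/3 (L = -3 + (⅓)*122 = -3 + 122/3 = 113/3 ≈ 37.667)
Q = 22/73 (Q = -22/(-73) = -22*(-1/73) = 22/73 ≈ 0.30137)
K(h, d) = -226 + 6*h (K(h, d) = 6*(h - 1*113/3) = 6*(h - 113/3) = 6*(-113/3 + h) = -226 + 6*h)
-430641 - K(Q, n) = -430641 - (-226 + 6*(22/73)) = -430641 - (-226 + 132/73) = -430641 - 1*(-16366/73) = -430641 + 16366/73 = -31420427/73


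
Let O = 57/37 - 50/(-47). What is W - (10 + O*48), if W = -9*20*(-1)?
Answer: 78238/1739 ≈ 44.990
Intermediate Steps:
W = 180 (W = -180*(-1) = 180)
O = 4529/1739 (O = 57*(1/37) - 50*(-1/47) = 57/37 + 50/47 = 4529/1739 ≈ 2.6044)
W - (10 + O*48) = 180 - (10 + (4529/1739)*48) = 180 - (10 + 217392/1739) = 180 - 1*234782/1739 = 180 - 234782/1739 = 78238/1739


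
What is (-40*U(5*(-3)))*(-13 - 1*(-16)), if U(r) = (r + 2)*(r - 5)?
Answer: -31200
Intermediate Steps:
U(r) = (-5 + r)*(2 + r) (U(r) = (2 + r)*(-5 + r) = (-5 + r)*(2 + r))
(-40*U(5*(-3)))*(-13 - 1*(-16)) = (-40*(-10 + (5*(-3))² - 15*(-3)))*(-13 - 1*(-16)) = (-40*(-10 + (-15)² - 3*(-15)))*(-13 + 16) = -40*(-10 + 225 + 45)*3 = -40*260*3 = -10400*3 = -31200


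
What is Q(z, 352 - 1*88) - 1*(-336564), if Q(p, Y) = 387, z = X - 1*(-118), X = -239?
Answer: 336951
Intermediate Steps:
z = -121 (z = -239 - 1*(-118) = -239 + 118 = -121)
Q(z, 352 - 1*88) - 1*(-336564) = 387 - 1*(-336564) = 387 + 336564 = 336951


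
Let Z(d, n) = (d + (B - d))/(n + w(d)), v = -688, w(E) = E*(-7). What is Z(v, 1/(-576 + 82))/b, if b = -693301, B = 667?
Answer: -329498/1649434489003 ≈ -1.9976e-7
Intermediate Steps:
w(E) = -7*E
Z(d, n) = 667/(n - 7*d) (Z(d, n) = (d + (667 - d))/(n - 7*d) = 667/(n - 7*d))
Z(v, 1/(-576 + 82))/b = -667/(-1/(-576 + 82) + 7*(-688))/(-693301) = -667/(-1/(-494) - 4816)*(-1/693301) = -667/(-1*(-1/494) - 4816)*(-1/693301) = -667/(1/494 - 4816)*(-1/693301) = -667/(-2379103/494)*(-1/693301) = -667*(-494/2379103)*(-1/693301) = (329498/2379103)*(-1/693301) = -329498/1649434489003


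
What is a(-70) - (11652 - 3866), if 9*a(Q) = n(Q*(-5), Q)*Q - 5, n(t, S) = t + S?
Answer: -29893/3 ≈ -9964.3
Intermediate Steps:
n(t, S) = S + t
a(Q) = -5/9 - 4*Q**2/9 (a(Q) = ((Q + Q*(-5))*Q - 5)/9 = ((Q - 5*Q)*Q - 5)/9 = ((-4*Q)*Q - 5)/9 = (-4*Q**2 - 5)/9 = (-5 - 4*Q**2)/9 = -5/9 - 4*Q**2/9)
a(-70) - (11652 - 3866) = (-5/9 - 4/9*(-70)**2) - (11652 - 3866) = (-5/9 - 4/9*4900) - 1*7786 = (-5/9 - 19600/9) - 7786 = -6535/3 - 7786 = -29893/3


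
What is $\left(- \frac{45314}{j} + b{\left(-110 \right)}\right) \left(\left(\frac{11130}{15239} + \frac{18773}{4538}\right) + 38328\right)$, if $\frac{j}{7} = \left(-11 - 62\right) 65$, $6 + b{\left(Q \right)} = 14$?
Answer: $\frac{58894141460371773}{164069245795} \approx 3.5896 \cdot 10^{5}$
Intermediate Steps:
$b{\left(Q \right)} = 8$ ($b{\left(Q \right)} = -6 + 14 = 8$)
$j = -33215$ ($j = 7 \left(-11 - 62\right) 65 = 7 \left(\left(-73\right) 65\right) = 7 \left(-4745\right) = -33215$)
$\left(- \frac{45314}{j} + b{\left(-110 \right)}\right) \left(\left(\frac{11130}{15239} + \frac{18773}{4538}\right) + 38328\right) = \left(- \frac{45314}{-33215} + 8\right) \left(\left(\frac{11130}{15239} + \frac{18773}{4538}\right) + 38328\right) = \left(\left(-45314\right) \left(- \frac{1}{33215}\right) + 8\right) \left(\left(11130 \cdot \frac{1}{15239} + 18773 \cdot \frac{1}{4538}\right) + 38328\right) = \left(\frac{45314}{33215} + 8\right) \left(\left(\frac{1590}{2177} + \frac{18773}{4538}\right) + 38328\right) = \frac{311034 \left(\frac{48084241}{9879226} + 38328\right)}{33215} = \frac{311034}{33215} \cdot \frac{378699058369}{9879226} = \frac{58894141460371773}{164069245795}$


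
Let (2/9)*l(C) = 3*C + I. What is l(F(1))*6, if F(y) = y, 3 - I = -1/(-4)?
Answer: 621/4 ≈ 155.25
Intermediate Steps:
I = 11/4 (I = 3 - (-1)/(-4) = 3 - (-1)*(-1)/4 = 3 - 1*¼ = 3 - ¼ = 11/4 ≈ 2.7500)
l(C) = 99/8 + 27*C/2 (l(C) = 9*(3*C + 11/4)/2 = 9*(11/4 + 3*C)/2 = 99/8 + 27*C/2)
l(F(1))*6 = (99/8 + (27/2)*1)*6 = (99/8 + 27/2)*6 = (207/8)*6 = 621/4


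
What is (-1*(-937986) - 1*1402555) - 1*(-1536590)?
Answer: 1072021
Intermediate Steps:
(-1*(-937986) - 1*1402555) - 1*(-1536590) = (937986 - 1402555) + 1536590 = -464569 + 1536590 = 1072021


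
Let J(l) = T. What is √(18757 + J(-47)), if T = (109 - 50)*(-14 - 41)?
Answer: 2*√3878 ≈ 124.55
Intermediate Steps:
T = -3245 (T = 59*(-55) = -3245)
J(l) = -3245
√(18757 + J(-47)) = √(18757 - 3245) = √15512 = 2*√3878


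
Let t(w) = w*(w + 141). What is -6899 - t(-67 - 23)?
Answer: -2309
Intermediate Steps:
t(w) = w*(141 + w)
-6899 - t(-67 - 23) = -6899 - (-67 - 23)*(141 + (-67 - 23)) = -6899 - (-90)*(141 - 90) = -6899 - (-90)*51 = -6899 - 1*(-4590) = -6899 + 4590 = -2309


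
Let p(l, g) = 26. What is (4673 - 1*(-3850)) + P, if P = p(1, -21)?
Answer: 8549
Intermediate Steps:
P = 26
(4673 - 1*(-3850)) + P = (4673 - 1*(-3850)) + 26 = (4673 + 3850) + 26 = 8523 + 26 = 8549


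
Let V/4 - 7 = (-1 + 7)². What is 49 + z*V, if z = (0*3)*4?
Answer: 49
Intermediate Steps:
z = 0 (z = 0*4 = 0)
V = 172 (V = 28 + 4*(-1 + 7)² = 28 + 4*6² = 28 + 4*36 = 28 + 144 = 172)
49 + z*V = 49 + 0*172 = 49 + 0 = 49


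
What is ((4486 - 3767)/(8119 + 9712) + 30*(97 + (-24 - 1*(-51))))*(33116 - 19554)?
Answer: 899595112918/17831 ≈ 5.0451e+7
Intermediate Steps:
((4486 - 3767)/(8119 + 9712) + 30*(97 + (-24 - 1*(-51))))*(33116 - 19554) = (719/17831 + 30*(97 + (-24 + 51)))*13562 = (719*(1/17831) + 30*(97 + 27))*13562 = (719/17831 + 30*124)*13562 = (719/17831 + 3720)*13562 = (66332039/17831)*13562 = 899595112918/17831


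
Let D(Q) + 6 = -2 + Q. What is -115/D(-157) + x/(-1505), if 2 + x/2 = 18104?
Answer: -165731/7095 ≈ -23.359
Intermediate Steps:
D(Q) = -8 + Q (D(Q) = -6 + (-2 + Q) = -8 + Q)
x = 36204 (x = -4 + 2*18104 = -4 + 36208 = 36204)
-115/D(-157) + x/(-1505) = -115/(-8 - 157) + 36204/(-1505) = -115/(-165) + 36204*(-1/1505) = -115*(-1/165) - 5172/215 = 23/33 - 5172/215 = -165731/7095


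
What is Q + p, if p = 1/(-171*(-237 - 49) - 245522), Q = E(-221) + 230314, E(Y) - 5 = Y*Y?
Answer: 54887322559/196616 ≈ 2.7916e+5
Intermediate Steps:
E(Y) = 5 + Y² (E(Y) = 5 + Y*Y = 5 + Y²)
Q = 279160 (Q = (5 + (-221)²) + 230314 = (5 + 48841) + 230314 = 48846 + 230314 = 279160)
p = -1/196616 (p = 1/(-171*(-286) - 245522) = 1/(48906 - 245522) = 1/(-196616) = -1/196616 ≈ -5.0861e-6)
Q + p = 279160 - 1/196616 = 54887322559/196616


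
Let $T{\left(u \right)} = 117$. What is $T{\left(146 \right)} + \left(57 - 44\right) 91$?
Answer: $1300$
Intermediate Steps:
$T{\left(146 \right)} + \left(57 - 44\right) 91 = 117 + \left(57 - 44\right) 91 = 117 + 13 \cdot 91 = 117 + 1183 = 1300$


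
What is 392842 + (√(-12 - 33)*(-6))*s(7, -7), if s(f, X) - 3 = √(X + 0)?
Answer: 392842 + 18*√35 - 54*I*√5 ≈ 3.9295e+5 - 120.75*I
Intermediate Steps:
s(f, X) = 3 + √X (s(f, X) = 3 + √(X + 0) = 3 + √X)
392842 + (√(-12 - 33)*(-6))*s(7, -7) = 392842 + (√(-12 - 33)*(-6))*(3 + √(-7)) = 392842 + (√(-45)*(-6))*(3 + I*√7) = 392842 + ((3*I*√5)*(-6))*(3 + I*√7) = 392842 + (-18*I*√5)*(3 + I*√7) = 392842 - 18*I*√5*(3 + I*√7)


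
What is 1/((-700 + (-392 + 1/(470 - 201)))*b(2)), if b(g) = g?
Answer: -269/587494 ≈ -0.00045788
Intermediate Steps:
1/((-700 + (-392 + 1/(470 - 201)))*b(2)) = 1/(-700 + (-392 + 1/(470 - 201))*2) = (1/2)/(-700 + (-392 + 1/269)) = (1/2)/(-700 - 105447/269) = (1/2)/(-293747/269) = -269/293747*1/2 = -269/587494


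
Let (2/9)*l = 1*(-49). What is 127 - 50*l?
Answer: 11152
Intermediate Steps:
l = -441/2 (l = 9*(1*(-49))/2 = (9/2)*(-49) = -441/2 ≈ -220.50)
127 - 50*l = 127 - 50*(-441/2) = 127 + 11025 = 11152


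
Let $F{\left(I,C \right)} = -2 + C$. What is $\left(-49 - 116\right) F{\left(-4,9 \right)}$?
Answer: $-1155$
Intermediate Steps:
$\left(-49 - 116\right) F{\left(-4,9 \right)} = \left(-49 - 116\right) \left(-2 + 9\right) = \left(-165\right) 7 = -1155$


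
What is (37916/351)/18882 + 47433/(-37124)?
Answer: -156479251711/123021177084 ≈ -1.2720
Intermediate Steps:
(37916/351)/18882 + 47433/(-37124) = (37916*(1/351))*(1/18882) + 47433*(-1/37124) = (37916/351)*(1/18882) - 47433/37124 = 18958/3313791 - 47433/37124 = -156479251711/123021177084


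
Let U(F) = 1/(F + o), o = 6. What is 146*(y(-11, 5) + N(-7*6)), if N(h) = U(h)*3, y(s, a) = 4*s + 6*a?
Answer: -12337/6 ≈ -2056.2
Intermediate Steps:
U(F) = 1/(6 + F) (U(F) = 1/(F + 6) = 1/(6 + F))
N(h) = 3/(6 + h)
146*(y(-11, 5) + N(-7*6)) = 146*((4*(-11) + 6*5) + 3/(6 - 7*6)) = 146*((-44 + 30) + 3/(6 - 42)) = 146*(-14 + 3/(-36)) = 146*(-14 + 3*(-1/36)) = 146*(-14 - 1/12) = 146*(-169/12) = -12337/6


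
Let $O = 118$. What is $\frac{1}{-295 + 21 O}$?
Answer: $\frac{1}{2183} \approx 0.00045808$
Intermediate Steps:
$\frac{1}{-295 + 21 O} = \frac{1}{-295 + 21 \cdot 118} = \frac{1}{-295 + 2478} = \frac{1}{2183}$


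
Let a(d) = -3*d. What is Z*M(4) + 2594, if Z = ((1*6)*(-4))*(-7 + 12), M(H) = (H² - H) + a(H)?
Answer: 2594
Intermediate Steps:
M(H) = H² - 4*H (M(H) = (H² - H) - 3*H = H² - 4*H)
Z = -120 (Z = (6*(-4))*5 = -24*5 = -120)
Z*M(4) + 2594 = -480*(-4 + 4) + 2594 = -480*0 + 2594 = -120*0 + 2594 = 0 + 2594 = 2594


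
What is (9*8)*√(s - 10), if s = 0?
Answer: 72*I*√10 ≈ 227.68*I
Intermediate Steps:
(9*8)*√(s - 10) = (9*8)*√(0 - 10) = 72*√(-10) = 72*(I*√10) = 72*I*√10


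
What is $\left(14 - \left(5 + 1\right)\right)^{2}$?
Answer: $64$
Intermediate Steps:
$\left(14 - \left(5 + 1\right)\right)^{2} = \left(14 - 6\right)^{2} = 8^{2} = 64$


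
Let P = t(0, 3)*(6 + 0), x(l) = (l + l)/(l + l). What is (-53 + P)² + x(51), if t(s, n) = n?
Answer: 1226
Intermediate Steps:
x(l) = 1 (x(l) = (2*l)/((2*l)) = (2*l)*(1/(2*l)) = 1)
P = 18 (P = 3*(6 + 0) = 3*6 = 18)
(-53 + P)² + x(51) = (-53 + 18)² + 1 = (-35)² + 1 = 1225 + 1 = 1226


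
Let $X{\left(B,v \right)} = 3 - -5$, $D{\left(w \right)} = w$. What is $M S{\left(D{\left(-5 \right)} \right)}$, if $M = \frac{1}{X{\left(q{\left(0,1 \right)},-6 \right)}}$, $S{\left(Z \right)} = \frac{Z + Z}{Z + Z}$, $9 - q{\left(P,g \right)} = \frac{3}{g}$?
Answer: $\frac{1}{8} \approx 0.125$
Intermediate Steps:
$q{\left(P,g \right)} = 9 - \frac{3}{g}$
$S{\left(Z \right)} = 1$ ($S{\left(Z \right)} = \frac{2 Z}{2 Z} = 2 Z \frac{1}{2 Z} = 1$)
$X{\left(B,v \right)} = 8$ ($X{\left(B,v \right)} = 3 + 5 = 8$)
$M = \frac{1}{8} \approx 0.125$
$M S{\left(D{\left(-5 \right)} \right)} = \frac{1}{8} \cdot 1 = \frac{1}{8}$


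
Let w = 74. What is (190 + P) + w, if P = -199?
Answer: 65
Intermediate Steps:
(190 + P) + w = (190 - 199) + 74 = -9 + 74 = 65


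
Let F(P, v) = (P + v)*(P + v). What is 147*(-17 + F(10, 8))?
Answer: 45129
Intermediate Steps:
F(P, v) = (P + v)²
147*(-17 + F(10, 8)) = 147*(-17 + (10 + 8)²) = 147*(-17 + 18²) = 147*(-17 + 324) = 147*307 = 45129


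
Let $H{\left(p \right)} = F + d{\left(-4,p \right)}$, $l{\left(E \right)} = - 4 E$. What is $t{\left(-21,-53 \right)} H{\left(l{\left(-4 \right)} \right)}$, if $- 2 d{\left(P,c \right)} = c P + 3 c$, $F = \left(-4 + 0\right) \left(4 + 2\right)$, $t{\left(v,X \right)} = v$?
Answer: $336$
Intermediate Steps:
$F = -24$ ($F = \left(-4\right) 6 = -24$)
$d{\left(P,c \right)} = - \frac{3 c}{2} - \frac{P c}{2}$ ($d{\left(P,c \right)} = - \frac{c P + 3 c}{2} = - \frac{P c + 3 c}{2} = - \frac{3 c + P c}{2} = - \frac{3 c}{2} - \frac{P c}{2}$)
$H{\left(p \right)} = -24 + \frac{p}{2}$ ($H{\left(p \right)} = -24 - \frac{p \left(3 - 4\right)}{2} = -24 - \frac{1}{2} p \left(-1\right) = -24 + \frac{p}{2}$)
$t{\left(-21,-53 \right)} H{\left(l{\left(-4 \right)} \right)} = - 21 \left(-24 + \frac{\left(-4\right) \left(-4\right)}{2}\right) = - 21 \left(-24 + \frac{1}{2} \cdot 16\right) = - 21 \left(-24 + 8\right) = \left(-21\right) \left(-16\right) = 336$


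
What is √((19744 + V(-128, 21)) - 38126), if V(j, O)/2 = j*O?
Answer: I*√23758 ≈ 154.14*I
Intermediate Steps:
V(j, O) = 2*O*j (V(j, O) = 2*(j*O) = 2*(O*j) = 2*O*j)
√((19744 + V(-128, 21)) - 38126) = √((19744 + 2*21*(-128)) - 38126) = √((19744 - 5376) - 38126) = √(14368 - 38126) = √(-23758) = I*√23758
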